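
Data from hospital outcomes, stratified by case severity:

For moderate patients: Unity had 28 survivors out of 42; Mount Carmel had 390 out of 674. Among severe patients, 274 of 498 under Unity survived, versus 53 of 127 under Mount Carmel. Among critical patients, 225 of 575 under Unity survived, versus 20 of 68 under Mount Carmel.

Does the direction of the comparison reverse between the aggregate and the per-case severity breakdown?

Moderate: Unity 28/42 = 66.7%, Mount Carmel 390/674 = 57.9% → Unity
Severe: Unity 274/498 = 55.0%, Mount Carmel 53/127 = 41.7% → Unity
Critical: Unity 225/575 = 39.1%, Mount Carmel 20/68 = 29.4% → Unity
Overall: Unity 527/1115 = 47.3%, Mount Carmel 463/869 = 53.3% → Mount Carmel
Unity wins each case group but Mount Carmel wins overall — the comparison reverses. Unity's patients skew toward critical, which has a lower base rate.

Yes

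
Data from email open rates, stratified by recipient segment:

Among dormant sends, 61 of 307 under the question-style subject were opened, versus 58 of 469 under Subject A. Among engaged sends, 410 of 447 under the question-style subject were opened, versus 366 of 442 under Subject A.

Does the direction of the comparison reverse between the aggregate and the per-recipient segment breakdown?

No

Dormant: the question-style subject 61/307 = 19.9%, Subject A 58/469 = 12.4% → the question-style subject
Engaged: the question-style subject 410/447 = 91.7%, Subject A 366/442 = 82.8% → the question-style subject
Overall: the question-style subject 471/754 = 62.5%, Subject A 424/911 = 46.5% → the question-style subject
The question-style subject wins overall and in every recipient group — no reversal.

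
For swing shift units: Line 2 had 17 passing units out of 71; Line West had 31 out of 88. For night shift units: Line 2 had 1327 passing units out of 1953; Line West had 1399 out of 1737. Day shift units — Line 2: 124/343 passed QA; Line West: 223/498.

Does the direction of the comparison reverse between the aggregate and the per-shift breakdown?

No

Swing shift: Line 2 17/71 = 23.9%, Line West 31/88 = 35.2% → Line West
Night shift: Line 2 1327/1953 = 67.9%, Line West 1399/1737 = 80.5% → Line West
Day shift: Line 2 124/343 = 36.2%, Line West 223/498 = 44.8% → Line West
Overall: Line 2 1468/2367 = 62.0%, Line West 1653/2323 = 71.2% → Line West
Line West wins overall and in every shift group — no reversal.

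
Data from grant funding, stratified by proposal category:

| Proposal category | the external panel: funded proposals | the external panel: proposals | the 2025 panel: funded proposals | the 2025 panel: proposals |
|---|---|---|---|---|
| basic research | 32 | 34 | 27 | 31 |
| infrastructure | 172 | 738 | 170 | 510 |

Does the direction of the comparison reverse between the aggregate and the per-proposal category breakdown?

Basic research: the external panel 32/34 = 94.1%, the 2025 panel 27/31 = 87.1% → the external panel
Infrastructure: the external panel 172/738 = 23.3%, the 2025 panel 170/510 = 33.3% → the 2025 panel
Overall: the external panel 204/772 = 26.4%, the 2025 panel 197/541 = 36.4% → the 2025 panel
Neither sweeps: the external panel wins 1 of 2 groups, the 2025 panel wins 1. The 2025 panel wins overall but not every group — no Simpson reversal.

No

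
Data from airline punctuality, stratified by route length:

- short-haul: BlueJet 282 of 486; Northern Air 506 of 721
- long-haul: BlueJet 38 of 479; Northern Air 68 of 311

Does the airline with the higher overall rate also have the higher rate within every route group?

Short-haul: BlueJet 282/486 = 58.0%, Northern Air 506/721 = 70.2% → Northern Air
Long-haul: BlueJet 38/479 = 7.9%, Northern Air 68/311 = 21.9% → Northern Air
Overall: BlueJet 320/965 = 33.2%, Northern Air 574/1032 = 55.6% → Northern Air
Northern Air wins overall and in every route group — no reversal.

Yes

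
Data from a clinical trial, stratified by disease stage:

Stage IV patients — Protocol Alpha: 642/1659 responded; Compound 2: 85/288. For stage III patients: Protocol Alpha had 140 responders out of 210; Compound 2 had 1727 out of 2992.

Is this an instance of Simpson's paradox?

Yes

Stage IV: Protocol Alpha 642/1659 = 38.7%, Compound 2 85/288 = 29.5% → Protocol Alpha
Stage III: Protocol Alpha 140/210 = 66.7%, Compound 2 1727/2992 = 57.7% → Protocol Alpha
Overall: Protocol Alpha 782/1869 = 41.8%, Compound 2 1812/3280 = 55.2% → Compound 2
Protocol Alpha wins each disease group but Compound 2 wins overall — the comparison reverses. Protocol Alpha's patients skew toward stage IV, which has a lower base rate.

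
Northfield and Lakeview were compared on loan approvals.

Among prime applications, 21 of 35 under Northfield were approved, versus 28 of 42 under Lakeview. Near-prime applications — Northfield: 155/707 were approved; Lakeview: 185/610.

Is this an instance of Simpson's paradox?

No

Prime: Northfield 21/35 = 60.0%, Lakeview 28/42 = 66.7% → Lakeview
Near-prime: Northfield 155/707 = 21.9%, Lakeview 185/610 = 30.3% → Lakeview
Overall: Northfield 176/742 = 23.7%, Lakeview 213/652 = 32.7% → Lakeview
Lakeview wins overall and in every credit group — no reversal.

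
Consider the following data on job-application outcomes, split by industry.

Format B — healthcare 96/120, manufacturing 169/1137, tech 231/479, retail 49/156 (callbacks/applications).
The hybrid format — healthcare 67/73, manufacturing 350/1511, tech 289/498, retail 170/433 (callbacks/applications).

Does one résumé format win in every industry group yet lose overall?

No

Healthcare: Format B 96/120 = 80.0%, the hybrid format 67/73 = 91.8% → the hybrid format
Manufacturing: Format B 169/1137 = 14.9%, the hybrid format 350/1511 = 23.2% → the hybrid format
Tech: Format B 231/479 = 48.2%, the hybrid format 289/498 = 58.0% → the hybrid format
Retail: Format B 49/156 = 31.4%, the hybrid format 170/433 = 39.3% → the hybrid format
Overall: Format B 545/1892 = 28.8%, the hybrid format 876/2515 = 34.8% → the hybrid format
The hybrid format wins overall and in every industry group — no reversal.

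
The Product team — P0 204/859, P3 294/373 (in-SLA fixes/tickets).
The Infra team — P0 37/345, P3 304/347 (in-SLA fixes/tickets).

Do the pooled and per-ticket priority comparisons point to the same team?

P0: the Product team 204/859 = 23.7%, the Infra team 37/345 = 10.7% → the Product team
P3: the Product team 294/373 = 78.8%, the Infra team 304/347 = 87.6% → the Infra team
Overall: the Product team 498/1232 = 40.4%, the Infra team 341/692 = 49.3% → the Infra team
Neither sweeps: the Product team wins 1 of 2 groups, the Infra team wins 1. The Infra team wins overall but not every group — no Simpson reversal.

No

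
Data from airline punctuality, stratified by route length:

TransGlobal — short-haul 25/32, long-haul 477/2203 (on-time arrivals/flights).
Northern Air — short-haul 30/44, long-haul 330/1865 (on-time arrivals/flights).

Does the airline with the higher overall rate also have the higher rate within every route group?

Yes

Short-haul: TransGlobal 25/32 = 78.1%, Northern Air 30/44 = 68.2% → TransGlobal
Long-haul: TransGlobal 477/2203 = 21.7%, Northern Air 330/1865 = 17.7% → TransGlobal
Overall: TransGlobal 502/2235 = 22.5%, Northern Air 360/1909 = 18.9% → TransGlobal
TransGlobal wins overall and in every route group — no reversal.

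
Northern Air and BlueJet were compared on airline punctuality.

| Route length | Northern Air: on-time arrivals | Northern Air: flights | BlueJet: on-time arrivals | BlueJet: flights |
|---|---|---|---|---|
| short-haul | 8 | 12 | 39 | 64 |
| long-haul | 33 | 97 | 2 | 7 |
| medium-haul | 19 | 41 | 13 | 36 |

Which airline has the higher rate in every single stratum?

Short-haul: Northern Air 8/12 = 66.7%, BlueJet 39/64 = 60.9% → Northern Air
Long-haul: Northern Air 33/97 = 34.0%, BlueJet 2/7 = 28.6% → Northern Air
Medium-haul: Northern Air 19/41 = 46.3%, BlueJet 13/36 = 36.1% → Northern Air
Northern Air has the higher rate in all 3 groups.

Northern Air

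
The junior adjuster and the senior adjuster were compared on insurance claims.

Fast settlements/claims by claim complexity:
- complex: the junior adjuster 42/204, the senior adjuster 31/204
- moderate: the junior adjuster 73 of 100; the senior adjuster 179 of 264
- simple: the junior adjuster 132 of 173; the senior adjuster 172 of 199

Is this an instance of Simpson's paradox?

No

Complex: the junior adjuster 42/204 = 20.6%, the senior adjuster 31/204 = 15.2% → the junior adjuster
Moderate: the junior adjuster 73/100 = 73.0%, the senior adjuster 179/264 = 67.8% → the junior adjuster
Simple: the junior adjuster 132/173 = 76.3%, the senior adjuster 172/199 = 86.4% → the senior adjuster
Overall: the junior adjuster 247/477 = 51.8%, the senior adjuster 382/667 = 57.3% → the senior adjuster
Neither sweeps: the junior adjuster wins 2 of 3 groups, the senior adjuster wins 1. The senior adjuster wins overall but not every group — no Simpson reversal.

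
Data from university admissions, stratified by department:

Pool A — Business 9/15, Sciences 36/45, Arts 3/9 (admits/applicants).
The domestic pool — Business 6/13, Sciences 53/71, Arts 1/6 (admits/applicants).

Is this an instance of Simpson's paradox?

No

Business: Pool A 9/15 = 60.0%, the domestic pool 6/13 = 46.2% → Pool A
Sciences: Pool A 36/45 = 80.0%, the domestic pool 53/71 = 74.6% → Pool A
Arts: Pool A 3/9 = 33.3%, the domestic pool 1/6 = 16.7% → Pool A
Overall: Pool A 48/69 = 69.6%, the domestic pool 60/90 = 66.7% → Pool A
Pool A wins overall and in every department group — no reversal.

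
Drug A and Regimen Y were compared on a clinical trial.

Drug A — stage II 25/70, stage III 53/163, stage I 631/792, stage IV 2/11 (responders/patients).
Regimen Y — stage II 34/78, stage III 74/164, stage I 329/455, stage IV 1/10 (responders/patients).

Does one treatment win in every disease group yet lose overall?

Stage II: Drug A 25/70 = 35.7%, Regimen Y 34/78 = 43.6% → Regimen Y
Stage III: Drug A 53/163 = 32.5%, Regimen Y 74/164 = 45.1% → Regimen Y
Stage I: Drug A 631/792 = 79.7%, Regimen Y 329/455 = 72.3% → Drug A
Stage IV: Drug A 2/11 = 18.2%, Regimen Y 1/10 = 10.0% → Drug A
Overall: Drug A 711/1036 = 68.6%, Regimen Y 438/707 = 62.0% → Drug A
Neither sweeps: Drug A wins 2 of 4 groups, Regimen Y wins 2. Drug A wins overall but not every group — no Simpson reversal.

No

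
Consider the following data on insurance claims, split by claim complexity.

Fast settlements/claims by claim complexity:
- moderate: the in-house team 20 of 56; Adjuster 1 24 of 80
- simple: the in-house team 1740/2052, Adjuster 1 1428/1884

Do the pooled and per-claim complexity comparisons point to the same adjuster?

Yes

Moderate: the in-house team 20/56 = 35.7%, Adjuster 1 24/80 = 30.0% → the in-house team
Simple: the in-house team 1740/2052 = 84.8%, Adjuster 1 1428/1884 = 75.8% → the in-house team
Overall: the in-house team 1760/2108 = 83.5%, Adjuster 1 1452/1964 = 73.9% → the in-house team
The in-house team wins overall and in every claim group — no reversal.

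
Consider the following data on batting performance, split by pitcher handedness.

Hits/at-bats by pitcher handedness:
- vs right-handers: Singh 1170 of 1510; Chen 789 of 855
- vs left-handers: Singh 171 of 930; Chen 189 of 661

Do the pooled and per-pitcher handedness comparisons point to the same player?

Vs right-handers: Singh 1170/1510 = 77.5%, Chen 789/855 = 92.3% → Chen
Vs left-handers: Singh 171/930 = 18.4%, Chen 189/661 = 28.6% → Chen
Overall: Singh 1341/2440 = 55.0%, Chen 978/1516 = 64.5% → Chen
Chen wins overall and in every pitcher group — no reversal.

Yes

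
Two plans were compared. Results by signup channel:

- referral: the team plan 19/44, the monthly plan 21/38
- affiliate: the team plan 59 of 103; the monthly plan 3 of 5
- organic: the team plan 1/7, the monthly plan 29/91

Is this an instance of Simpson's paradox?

Referral: the team plan 19/44 = 43.2%, the monthly plan 21/38 = 55.3% → the monthly plan
Affiliate: the team plan 59/103 = 57.3%, the monthly plan 3/5 = 60.0% → the monthly plan
Organic: the team plan 1/7 = 14.3%, the monthly plan 29/91 = 31.9% → the monthly plan
Overall: the team plan 79/154 = 51.3%, the monthly plan 53/134 = 39.6% → the team plan
The monthly plan wins each signup group but the team plan wins overall — the comparison reverses. The monthly plan's customers skew toward organic, which has a lower base rate.

Yes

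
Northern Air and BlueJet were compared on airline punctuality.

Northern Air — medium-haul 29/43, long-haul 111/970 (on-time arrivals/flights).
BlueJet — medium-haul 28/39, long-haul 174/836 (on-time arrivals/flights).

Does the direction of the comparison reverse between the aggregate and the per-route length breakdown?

Medium-haul: Northern Air 29/43 = 67.4%, BlueJet 28/39 = 71.8% → BlueJet
Long-haul: Northern Air 111/970 = 11.4%, BlueJet 174/836 = 20.8% → BlueJet
Overall: Northern Air 140/1013 = 13.8%, BlueJet 202/875 = 23.1% → BlueJet
BlueJet wins overall and in every route group — no reversal.

No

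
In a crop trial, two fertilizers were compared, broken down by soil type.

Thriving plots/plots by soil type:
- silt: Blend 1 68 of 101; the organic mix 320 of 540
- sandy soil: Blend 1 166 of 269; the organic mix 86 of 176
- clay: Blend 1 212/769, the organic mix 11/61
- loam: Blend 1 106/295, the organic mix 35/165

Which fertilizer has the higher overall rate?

the organic mix

Silt: Blend 1 68/101 = 67.3%, the organic mix 320/540 = 59.3% → Blend 1
Sandy soil: Blend 1 166/269 = 61.7%, the organic mix 86/176 = 48.9% → Blend 1
Clay: Blend 1 212/769 = 27.6%, the organic mix 11/61 = 18.0% → Blend 1
Loam: Blend 1 106/295 = 35.9%, the organic mix 35/165 = 21.2% → Blend 1
Overall: Blend 1 552/1434 = 38.5%, the organic mix 452/942 = 48.0% → the organic mix
(Blend 1 wins every soil group but the organic mix wins overall — Blend 1's plots skew toward the low-rate clay group.)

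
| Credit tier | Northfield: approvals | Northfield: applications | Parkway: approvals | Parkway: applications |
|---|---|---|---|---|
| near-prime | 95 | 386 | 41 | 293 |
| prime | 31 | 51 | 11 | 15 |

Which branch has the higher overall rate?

Northfield

Near-prime: Northfield 95/386 = 24.6%, Parkway 41/293 = 14.0% → Northfield
Prime: Northfield 31/51 = 60.8%, Parkway 11/15 = 73.3% → Parkway
Overall: Northfield 126/437 = 28.8%, Parkway 52/308 = 16.9% → Northfield
(Neither sweeps every credit group, but Northfield has the higher pooled rate.)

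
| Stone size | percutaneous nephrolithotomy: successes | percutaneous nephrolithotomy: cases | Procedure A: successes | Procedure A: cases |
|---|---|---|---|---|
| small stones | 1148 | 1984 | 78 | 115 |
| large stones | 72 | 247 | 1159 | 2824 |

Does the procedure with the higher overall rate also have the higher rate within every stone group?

Small stones: percutaneous nephrolithotomy 1148/1984 = 57.9%, Procedure A 78/115 = 67.8% → Procedure A
Large stones: percutaneous nephrolithotomy 72/247 = 29.1%, Procedure A 1159/2824 = 41.0% → Procedure A
Overall: percutaneous nephrolithotomy 1220/2231 = 54.7%, Procedure A 1237/2939 = 42.1% → percutaneous nephrolithotomy
Procedure A wins each stone group but percutaneous nephrolithotomy wins overall — the comparison reverses. Procedure A's cases skew toward large stones, which has a lower base rate.

No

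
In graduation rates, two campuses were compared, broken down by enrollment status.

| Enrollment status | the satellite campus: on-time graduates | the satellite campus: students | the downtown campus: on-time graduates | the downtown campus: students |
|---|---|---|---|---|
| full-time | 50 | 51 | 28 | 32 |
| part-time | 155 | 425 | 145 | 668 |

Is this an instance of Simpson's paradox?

Full-time: the satellite campus 50/51 = 98.0%, the downtown campus 28/32 = 87.5% → the satellite campus
Part-time: the satellite campus 155/425 = 36.5%, the downtown campus 145/668 = 21.7% → the satellite campus
Overall: the satellite campus 205/476 = 43.1%, the downtown campus 173/700 = 24.7% → the satellite campus
The satellite campus wins overall and in every enrollment group — no reversal.

No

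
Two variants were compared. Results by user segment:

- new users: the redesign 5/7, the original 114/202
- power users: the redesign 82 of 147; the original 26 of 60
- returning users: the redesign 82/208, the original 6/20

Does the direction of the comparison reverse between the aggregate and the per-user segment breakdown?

Yes

New users: the redesign 5/7 = 71.4%, the original 114/202 = 56.4% → the redesign
Power users: the redesign 82/147 = 55.8%, the original 26/60 = 43.3% → the redesign
Returning users: the redesign 82/208 = 39.4%, the original 6/20 = 30.0% → the redesign
Overall: the redesign 169/362 = 46.7%, the original 146/282 = 51.8% → the original
The redesign wins each user group but the original wins overall — the comparison reverses. The redesign's views skew toward returning users, which has a lower base rate.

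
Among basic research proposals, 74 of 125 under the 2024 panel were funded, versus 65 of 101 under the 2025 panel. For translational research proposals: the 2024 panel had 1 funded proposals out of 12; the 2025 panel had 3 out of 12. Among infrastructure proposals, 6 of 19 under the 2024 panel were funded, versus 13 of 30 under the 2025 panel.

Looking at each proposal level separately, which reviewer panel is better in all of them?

Basic research: the 2024 panel 74/125 = 59.2%, the 2025 panel 65/101 = 64.4% → the 2025 panel
Translational research: the 2024 panel 1/12 = 8.3%, the 2025 panel 3/12 = 25.0% → the 2025 panel
Infrastructure: the 2024 panel 6/19 = 31.6%, the 2025 panel 13/30 = 43.3% → the 2025 panel
The 2025 panel has the higher rate in all 3 groups.

the 2025 panel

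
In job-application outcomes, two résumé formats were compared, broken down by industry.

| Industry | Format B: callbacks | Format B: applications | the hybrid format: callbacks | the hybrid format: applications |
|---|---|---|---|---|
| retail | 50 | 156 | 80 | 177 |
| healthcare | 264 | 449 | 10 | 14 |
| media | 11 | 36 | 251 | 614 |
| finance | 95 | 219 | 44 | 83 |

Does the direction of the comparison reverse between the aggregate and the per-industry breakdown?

Yes

Retail: Format B 50/156 = 32.1%, the hybrid format 80/177 = 45.2% → the hybrid format
Healthcare: Format B 264/449 = 58.8%, the hybrid format 10/14 = 71.4% → the hybrid format
Media: Format B 11/36 = 30.6%, the hybrid format 251/614 = 40.9% → the hybrid format
Finance: Format B 95/219 = 43.4%, the hybrid format 44/83 = 53.0% → the hybrid format
Overall: Format B 420/860 = 48.8%, the hybrid format 385/888 = 43.4% → Format B
The hybrid format wins each industry group but Format B wins overall — the comparison reverses. The hybrid format's applications skew toward media, which has a lower base rate.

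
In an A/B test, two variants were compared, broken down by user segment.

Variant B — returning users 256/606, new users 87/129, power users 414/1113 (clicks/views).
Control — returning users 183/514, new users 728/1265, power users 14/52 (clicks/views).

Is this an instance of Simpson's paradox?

Yes

Returning users: Variant B 256/606 = 42.2%, Control 183/514 = 35.6% → Variant B
New users: Variant B 87/129 = 67.4%, Control 728/1265 = 57.5% → Variant B
Power users: Variant B 414/1113 = 37.2%, Control 14/52 = 26.9% → Variant B
Overall: Variant B 757/1848 = 41.0%, Control 925/1831 = 50.5% → Control
Variant B wins each user group but Control wins overall — the comparison reverses. Variant B's views skew toward power users, which has a lower base rate.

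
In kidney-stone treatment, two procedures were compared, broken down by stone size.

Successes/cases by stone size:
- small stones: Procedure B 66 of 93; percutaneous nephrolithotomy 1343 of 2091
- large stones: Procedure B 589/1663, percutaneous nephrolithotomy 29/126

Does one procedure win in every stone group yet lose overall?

Yes

Small stones: Procedure B 66/93 = 71.0%, percutaneous nephrolithotomy 1343/2091 = 64.2% → Procedure B
Large stones: Procedure B 589/1663 = 35.4%, percutaneous nephrolithotomy 29/126 = 23.0% → Procedure B
Overall: Procedure B 655/1756 = 37.3%, percutaneous nephrolithotomy 1372/2217 = 61.9% → percutaneous nephrolithotomy
Procedure B wins each stone group but percutaneous nephrolithotomy wins overall — the comparison reverses. Procedure B's cases skew toward large stones, which has a lower base rate.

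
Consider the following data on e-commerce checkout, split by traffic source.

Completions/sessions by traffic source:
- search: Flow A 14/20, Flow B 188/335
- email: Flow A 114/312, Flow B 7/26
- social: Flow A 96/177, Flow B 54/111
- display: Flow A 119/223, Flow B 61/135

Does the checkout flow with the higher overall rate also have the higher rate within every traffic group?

No

Search: Flow A 14/20 = 70.0%, Flow B 188/335 = 56.1% → Flow A
Email: Flow A 114/312 = 36.5%, Flow B 7/26 = 26.9% → Flow A
Social: Flow A 96/177 = 54.2%, Flow B 54/111 = 48.6% → Flow A
Display: Flow A 119/223 = 53.4%, Flow B 61/135 = 45.2% → Flow A
Overall: Flow A 343/732 = 46.9%, Flow B 310/607 = 51.1% → Flow B
Flow A wins each traffic group but Flow B wins overall — the comparison reverses. Flow A's sessions skew toward email, which has a lower base rate.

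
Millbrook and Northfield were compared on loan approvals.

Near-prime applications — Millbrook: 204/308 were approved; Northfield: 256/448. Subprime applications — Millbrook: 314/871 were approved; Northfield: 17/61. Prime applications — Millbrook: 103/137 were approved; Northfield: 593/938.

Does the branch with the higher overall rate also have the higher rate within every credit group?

Near-prime: Millbrook 204/308 = 66.2%, Northfield 256/448 = 57.1% → Millbrook
Subprime: Millbrook 314/871 = 36.1%, Northfield 17/61 = 27.9% → Millbrook
Prime: Millbrook 103/137 = 75.2%, Northfield 593/938 = 63.2% → Millbrook
Overall: Millbrook 621/1316 = 47.2%, Northfield 866/1447 = 59.8% → Northfield
Millbrook wins each credit group but Northfield wins overall — the comparison reverses. Millbrook's applications skew toward subprime, which has a lower base rate.

No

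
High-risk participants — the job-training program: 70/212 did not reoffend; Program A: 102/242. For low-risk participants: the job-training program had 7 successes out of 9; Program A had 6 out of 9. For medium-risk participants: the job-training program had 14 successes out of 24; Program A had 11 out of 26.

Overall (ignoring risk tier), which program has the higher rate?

High-risk: the job-training program 70/212 = 33.0%, Program A 102/242 = 42.1% → Program A
Low-risk: the job-training program 7/9 = 77.8%, Program A 6/9 = 66.7% → the job-training program
Medium-risk: the job-training program 14/24 = 58.3%, Program A 11/26 = 42.3% → the job-training program
Overall: the job-training program 91/245 = 37.1%, Program A 119/277 = 43.0% → Program A
(Neither sweeps every risk group, but Program A has the higher pooled rate.)

Program A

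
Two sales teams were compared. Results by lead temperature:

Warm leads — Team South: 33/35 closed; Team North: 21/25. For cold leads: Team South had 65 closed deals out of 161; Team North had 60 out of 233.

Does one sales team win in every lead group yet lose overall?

Warm: Team South 33/35 = 94.3%, Team North 21/25 = 84.0% → Team South
Cold: Team South 65/161 = 40.4%, Team North 60/233 = 25.8% → Team South
Overall: Team South 98/196 = 50.0%, Team North 81/258 = 31.4% → Team South
Team South wins overall and in every lead group — no reversal.

No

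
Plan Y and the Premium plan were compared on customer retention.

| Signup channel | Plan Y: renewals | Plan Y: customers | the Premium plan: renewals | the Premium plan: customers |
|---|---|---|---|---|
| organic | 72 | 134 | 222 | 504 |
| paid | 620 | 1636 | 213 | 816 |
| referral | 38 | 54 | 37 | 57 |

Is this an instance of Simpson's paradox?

Organic: Plan Y 72/134 = 53.7%, the Premium plan 222/504 = 44.0% → Plan Y
Paid: Plan Y 620/1636 = 37.9%, the Premium plan 213/816 = 26.1% → Plan Y
Referral: Plan Y 38/54 = 70.4%, the Premium plan 37/57 = 64.9% → Plan Y
Overall: Plan Y 730/1824 = 40.0%, the Premium plan 472/1377 = 34.3% → Plan Y
Plan Y wins overall and in every signup group — no reversal.

No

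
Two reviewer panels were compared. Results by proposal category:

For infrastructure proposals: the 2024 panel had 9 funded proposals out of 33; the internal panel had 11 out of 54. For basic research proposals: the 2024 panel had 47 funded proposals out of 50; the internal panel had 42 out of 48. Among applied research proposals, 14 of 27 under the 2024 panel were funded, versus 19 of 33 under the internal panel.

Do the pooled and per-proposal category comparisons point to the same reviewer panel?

Infrastructure: the 2024 panel 9/33 = 27.3%, the internal panel 11/54 = 20.4% → the 2024 panel
Basic research: the 2024 panel 47/50 = 94.0%, the internal panel 42/48 = 87.5% → the 2024 panel
Applied research: the 2024 panel 14/27 = 51.9%, the internal panel 19/33 = 57.6% → the internal panel
Overall: the 2024 panel 70/110 = 63.6%, the internal panel 72/135 = 53.3% → the 2024 panel
Neither sweeps: the 2024 panel wins 2 of 3 groups, the internal panel wins 1. The 2024 panel wins overall but not every group — no Simpson reversal.

No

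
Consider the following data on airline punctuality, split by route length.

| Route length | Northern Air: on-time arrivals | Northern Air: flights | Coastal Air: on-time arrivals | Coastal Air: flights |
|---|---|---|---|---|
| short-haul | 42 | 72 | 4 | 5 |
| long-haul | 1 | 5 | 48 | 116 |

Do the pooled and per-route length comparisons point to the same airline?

No

Short-haul: Northern Air 42/72 = 58.3%, Coastal Air 4/5 = 80.0% → Coastal Air
Long-haul: Northern Air 1/5 = 20.0%, Coastal Air 48/116 = 41.4% → Coastal Air
Overall: Northern Air 43/77 = 55.8%, Coastal Air 52/121 = 43.0% → Northern Air
Coastal Air wins each route group but Northern Air wins overall — the comparison reverses. Coastal Air's flights skew toward long-haul, which has a lower base rate.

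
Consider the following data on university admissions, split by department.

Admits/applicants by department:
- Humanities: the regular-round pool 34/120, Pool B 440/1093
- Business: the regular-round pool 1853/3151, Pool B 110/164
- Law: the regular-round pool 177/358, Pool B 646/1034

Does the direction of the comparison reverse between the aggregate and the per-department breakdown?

Humanities: the regular-round pool 34/120 = 28.3%, Pool B 440/1093 = 40.3% → Pool B
Business: the regular-round pool 1853/3151 = 58.8%, Pool B 110/164 = 67.1% → Pool B
Law: the regular-round pool 177/358 = 49.4%, Pool B 646/1034 = 62.5% → Pool B
Overall: the regular-round pool 2064/3629 = 56.9%, Pool B 1196/2291 = 52.2% → the regular-round pool
Pool B wins each department group but the regular-round pool wins overall — the comparison reverses. Pool B's applicants skew toward Humanities, which has a lower base rate.

Yes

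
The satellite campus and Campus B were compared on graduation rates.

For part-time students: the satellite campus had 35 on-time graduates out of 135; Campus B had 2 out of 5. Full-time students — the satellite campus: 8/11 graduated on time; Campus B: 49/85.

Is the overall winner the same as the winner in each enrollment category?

No

Part-time: the satellite campus 35/135 = 25.9%, Campus B 2/5 = 40.0% → Campus B
Full-time: the satellite campus 8/11 = 72.7%, Campus B 49/85 = 57.6% → the satellite campus
Overall: the satellite campus 43/146 = 29.5%, Campus B 51/90 = 56.7% → Campus B
Neither sweeps: the satellite campus wins 1 of 2 groups, Campus B wins 1. Campus B wins overall but not every group — no Simpson reversal.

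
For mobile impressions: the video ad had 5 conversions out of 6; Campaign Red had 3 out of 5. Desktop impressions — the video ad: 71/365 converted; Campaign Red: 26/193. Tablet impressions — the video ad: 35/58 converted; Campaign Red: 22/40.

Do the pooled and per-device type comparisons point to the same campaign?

Mobile: the video ad 5/6 = 83.3%, Campaign Red 3/5 = 60.0% → the video ad
Desktop: the video ad 71/365 = 19.5%, Campaign Red 26/193 = 13.5% → the video ad
Tablet: the video ad 35/58 = 60.3%, Campaign Red 22/40 = 55.0% → the video ad
Overall: the video ad 111/429 = 25.9%, Campaign Red 51/238 = 21.4% → the video ad
The video ad wins overall and in every device group — no reversal.

Yes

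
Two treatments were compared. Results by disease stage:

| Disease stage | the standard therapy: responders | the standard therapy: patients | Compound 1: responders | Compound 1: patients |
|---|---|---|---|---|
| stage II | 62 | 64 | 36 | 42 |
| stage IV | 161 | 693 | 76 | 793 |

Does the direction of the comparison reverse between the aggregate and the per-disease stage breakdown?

Stage II: the standard therapy 62/64 = 96.9%, Compound 1 36/42 = 85.7% → the standard therapy
Stage IV: the standard therapy 161/693 = 23.2%, Compound 1 76/793 = 9.6% → the standard therapy
Overall: the standard therapy 223/757 = 29.5%, Compound 1 112/835 = 13.4% → the standard therapy
The standard therapy wins overall and in every disease group — no reversal.

No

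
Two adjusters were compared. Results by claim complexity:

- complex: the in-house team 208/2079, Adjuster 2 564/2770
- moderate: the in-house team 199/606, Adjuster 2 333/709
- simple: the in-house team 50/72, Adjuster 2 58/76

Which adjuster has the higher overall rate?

Adjuster 2

Complex: the in-house team 208/2079 = 10.0%, Adjuster 2 564/2770 = 20.4% → Adjuster 2
Moderate: the in-house team 199/606 = 32.8%, Adjuster 2 333/709 = 47.0% → Adjuster 2
Simple: the in-house team 50/72 = 69.4%, Adjuster 2 58/76 = 76.3% → Adjuster 2
Overall: the in-house team 457/2757 = 16.6%, Adjuster 2 955/3555 = 26.9% → Adjuster 2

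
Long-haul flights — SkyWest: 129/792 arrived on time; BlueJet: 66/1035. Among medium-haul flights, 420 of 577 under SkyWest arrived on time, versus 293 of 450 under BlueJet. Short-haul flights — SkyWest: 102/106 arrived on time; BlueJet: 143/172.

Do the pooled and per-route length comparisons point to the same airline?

Long-haul: SkyWest 129/792 = 16.3%, BlueJet 66/1035 = 6.4% → SkyWest
Medium-haul: SkyWest 420/577 = 72.8%, BlueJet 293/450 = 65.1% → SkyWest
Short-haul: SkyWest 102/106 = 96.2%, BlueJet 143/172 = 83.1% → SkyWest
Overall: SkyWest 651/1475 = 44.1%, BlueJet 502/1657 = 30.3% → SkyWest
SkyWest wins overall and in every route group — no reversal.

Yes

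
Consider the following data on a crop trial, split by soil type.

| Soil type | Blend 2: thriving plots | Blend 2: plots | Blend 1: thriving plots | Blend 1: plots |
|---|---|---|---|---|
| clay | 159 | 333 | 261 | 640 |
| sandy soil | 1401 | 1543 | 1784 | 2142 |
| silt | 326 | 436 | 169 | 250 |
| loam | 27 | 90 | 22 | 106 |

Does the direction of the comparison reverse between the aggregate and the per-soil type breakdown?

Clay: Blend 2 159/333 = 47.7%, Blend 1 261/640 = 40.8% → Blend 2
Sandy soil: Blend 2 1401/1543 = 90.8%, Blend 1 1784/2142 = 83.3% → Blend 2
Silt: Blend 2 326/436 = 74.8%, Blend 1 169/250 = 67.6% → Blend 2
Loam: Blend 2 27/90 = 30.0%, Blend 1 22/106 = 20.8% → Blend 2
Overall: Blend 2 1913/2402 = 79.6%, Blend 1 2236/3138 = 71.3% → Blend 2
Blend 2 wins overall and in every soil group — no reversal.

No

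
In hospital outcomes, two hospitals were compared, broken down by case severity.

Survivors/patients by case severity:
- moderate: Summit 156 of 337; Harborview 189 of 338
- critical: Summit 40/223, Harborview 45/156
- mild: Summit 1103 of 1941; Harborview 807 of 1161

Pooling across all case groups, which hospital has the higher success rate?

Moderate: Summit 156/337 = 46.3%, Harborview 189/338 = 55.9% → Harborview
Critical: Summit 40/223 = 17.9%, Harborview 45/156 = 28.8% → Harborview
Mild: Summit 1103/1941 = 56.8%, Harborview 807/1161 = 69.5% → Harborview
Overall: Summit 1299/2501 = 51.9%, Harborview 1041/1655 = 62.9% → Harborview

Harborview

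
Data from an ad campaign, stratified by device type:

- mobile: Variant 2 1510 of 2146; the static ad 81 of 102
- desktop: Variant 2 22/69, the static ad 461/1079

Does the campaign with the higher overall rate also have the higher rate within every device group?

No

Mobile: Variant 2 1510/2146 = 70.4%, the static ad 81/102 = 79.4% → the static ad
Desktop: Variant 2 22/69 = 31.9%, the static ad 461/1079 = 42.7% → the static ad
Overall: Variant 2 1532/2215 = 69.2%, the static ad 542/1181 = 45.9% → Variant 2
The static ad wins each device group but Variant 2 wins overall — the comparison reverses. The static ad's impressions skew toward desktop, which has a lower base rate.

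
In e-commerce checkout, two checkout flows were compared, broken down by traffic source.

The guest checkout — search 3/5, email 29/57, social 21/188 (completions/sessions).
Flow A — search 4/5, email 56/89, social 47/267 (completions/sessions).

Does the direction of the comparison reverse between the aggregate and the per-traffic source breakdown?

Search: the guest checkout 3/5 = 60.0%, Flow A 4/5 = 80.0% → Flow A
Email: the guest checkout 29/57 = 50.9%, Flow A 56/89 = 62.9% → Flow A
Social: the guest checkout 21/188 = 11.2%, Flow A 47/267 = 17.6% → Flow A
Overall: the guest checkout 53/250 = 21.2%, Flow A 107/361 = 29.6% → Flow A
Flow A wins overall and in every traffic group — no reversal.

No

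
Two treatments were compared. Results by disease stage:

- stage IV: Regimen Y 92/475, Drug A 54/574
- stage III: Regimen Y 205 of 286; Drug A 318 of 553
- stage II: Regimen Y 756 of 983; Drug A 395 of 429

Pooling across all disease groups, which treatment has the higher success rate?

Regimen Y

Stage IV: Regimen Y 92/475 = 19.4%, Drug A 54/574 = 9.4% → Regimen Y
Stage III: Regimen Y 205/286 = 71.7%, Drug A 318/553 = 57.5% → Regimen Y
Stage II: Regimen Y 756/983 = 76.9%, Drug A 395/429 = 92.1% → Drug A
Overall: Regimen Y 1053/1744 = 60.4%, Drug A 767/1556 = 49.3% → Regimen Y
(Neither sweeps every disease group, but Regimen Y has the higher pooled rate.)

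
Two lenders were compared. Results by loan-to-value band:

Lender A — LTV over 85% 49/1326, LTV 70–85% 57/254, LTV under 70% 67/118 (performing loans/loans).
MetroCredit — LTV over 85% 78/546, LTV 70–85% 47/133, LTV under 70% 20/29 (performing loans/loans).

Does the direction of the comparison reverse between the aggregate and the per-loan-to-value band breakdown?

LTV over 85%: Lender A 49/1326 = 3.7%, MetroCredit 78/546 = 14.3% → MetroCredit
LTV 70–85%: Lender A 57/254 = 22.4%, MetroCredit 47/133 = 35.3% → MetroCredit
LTV under 70%: Lender A 67/118 = 56.8%, MetroCredit 20/29 = 69.0% → MetroCredit
Overall: Lender A 173/1698 = 10.2%, MetroCredit 145/708 = 20.5% → MetroCredit
MetroCredit wins overall and in every loan-to-value group — no reversal.

No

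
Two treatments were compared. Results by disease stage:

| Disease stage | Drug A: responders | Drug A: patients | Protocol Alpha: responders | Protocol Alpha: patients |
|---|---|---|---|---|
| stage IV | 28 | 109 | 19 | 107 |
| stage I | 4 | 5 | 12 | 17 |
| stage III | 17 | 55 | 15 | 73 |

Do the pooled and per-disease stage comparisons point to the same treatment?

Yes

Stage IV: Drug A 28/109 = 25.7%, Protocol Alpha 19/107 = 17.8% → Drug A
Stage I: Drug A 4/5 = 80.0%, Protocol Alpha 12/17 = 70.6% → Drug A
Stage III: Drug A 17/55 = 30.9%, Protocol Alpha 15/73 = 20.5% → Drug A
Overall: Drug A 49/169 = 29.0%, Protocol Alpha 46/197 = 23.4% → Drug A
Drug A wins overall and in every disease group — no reversal.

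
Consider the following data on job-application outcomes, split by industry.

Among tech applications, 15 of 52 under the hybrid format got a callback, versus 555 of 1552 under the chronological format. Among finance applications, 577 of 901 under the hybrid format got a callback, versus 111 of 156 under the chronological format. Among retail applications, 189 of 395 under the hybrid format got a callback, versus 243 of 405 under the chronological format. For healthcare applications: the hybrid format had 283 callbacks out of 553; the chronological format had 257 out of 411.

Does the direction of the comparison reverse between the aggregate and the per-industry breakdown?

Yes

Tech: the hybrid format 15/52 = 28.8%, the chronological format 555/1552 = 35.8% → the chronological format
Finance: the hybrid format 577/901 = 64.0%, the chronological format 111/156 = 71.2% → the chronological format
Retail: the hybrid format 189/395 = 47.8%, the chronological format 243/405 = 60.0% → the chronological format
Healthcare: the hybrid format 283/553 = 51.2%, the chronological format 257/411 = 62.5% → the chronological format
Overall: the hybrid format 1064/1901 = 56.0%, the chronological format 1166/2524 = 46.2% → the hybrid format
The chronological format wins each industry group but the hybrid format wins overall — the comparison reverses. The chronological format's applications skew toward tech, which has a lower base rate.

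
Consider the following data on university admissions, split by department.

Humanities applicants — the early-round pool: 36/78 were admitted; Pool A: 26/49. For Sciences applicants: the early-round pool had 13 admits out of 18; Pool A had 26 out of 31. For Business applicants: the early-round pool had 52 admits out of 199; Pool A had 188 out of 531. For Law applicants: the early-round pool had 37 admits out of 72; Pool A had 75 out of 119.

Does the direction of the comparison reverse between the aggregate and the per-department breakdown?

No

Humanities: the early-round pool 36/78 = 46.2%, Pool A 26/49 = 53.1% → Pool A
Sciences: the early-round pool 13/18 = 72.2%, Pool A 26/31 = 83.9% → Pool A
Business: the early-round pool 52/199 = 26.1%, Pool A 188/531 = 35.4% → Pool A
Law: the early-round pool 37/72 = 51.4%, Pool A 75/119 = 63.0% → Pool A
Overall: the early-round pool 138/367 = 37.6%, Pool A 315/730 = 43.2% → Pool A
Pool A wins overall and in every department group — no reversal.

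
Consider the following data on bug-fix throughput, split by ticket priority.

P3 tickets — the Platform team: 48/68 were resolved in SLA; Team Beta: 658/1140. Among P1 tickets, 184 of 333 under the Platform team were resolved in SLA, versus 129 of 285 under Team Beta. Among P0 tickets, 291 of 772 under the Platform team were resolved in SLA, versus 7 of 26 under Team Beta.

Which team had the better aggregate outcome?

Team Beta

P3: the Platform team 48/68 = 70.6%, Team Beta 658/1140 = 57.7% → the Platform team
P1: the Platform team 184/333 = 55.3%, Team Beta 129/285 = 45.3% → the Platform team
P0: the Platform team 291/772 = 37.7%, Team Beta 7/26 = 26.9% → the Platform team
Overall: the Platform team 523/1173 = 44.6%, Team Beta 794/1451 = 54.7% → Team Beta
(The Platform team wins every ticket group but Team Beta wins overall — the Platform team's tickets skew toward the low-rate P0 group.)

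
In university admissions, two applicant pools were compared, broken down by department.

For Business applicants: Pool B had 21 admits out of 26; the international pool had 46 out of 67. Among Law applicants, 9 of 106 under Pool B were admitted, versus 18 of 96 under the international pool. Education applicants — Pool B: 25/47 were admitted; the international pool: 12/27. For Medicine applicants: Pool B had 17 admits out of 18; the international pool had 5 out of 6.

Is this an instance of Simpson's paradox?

Business: Pool B 21/26 = 80.8%, the international pool 46/67 = 68.7% → Pool B
Law: Pool B 9/106 = 8.5%, the international pool 18/96 = 18.8% → the international pool
Education: Pool B 25/47 = 53.2%, the international pool 12/27 = 44.4% → Pool B
Medicine: Pool B 17/18 = 94.4%, the international pool 5/6 = 83.3% → Pool B
Overall: Pool B 72/197 = 36.5%, the international pool 81/196 = 41.3% → the international pool
Neither sweeps: Pool B wins 3 of 4 groups, the international pool wins 1. The international pool wins overall but not every group — no Simpson reversal.

No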